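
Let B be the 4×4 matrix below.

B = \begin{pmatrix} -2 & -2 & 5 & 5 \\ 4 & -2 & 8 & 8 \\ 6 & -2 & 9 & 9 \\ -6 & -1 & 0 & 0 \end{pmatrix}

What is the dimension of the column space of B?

2

Row reduce to echelon form.
R2 ← R2 + (2)·R1: [0, -6, 18, 18]
R3 ← R3 + (3)·R1: [0, -8, 24, 24]
R4 ← R4 − (3)·R1: [0, 5, -15, -15]
R3 ← R3 − (4/3)·R2: [0, 0, 0, 0]
R4 ← R4 + (5/6)·R2: [0, 0, 0, 0]
Echelon form has 2 nonzero rows, so rank(B) = 2.
The column space has dimension equal to the rank: 2.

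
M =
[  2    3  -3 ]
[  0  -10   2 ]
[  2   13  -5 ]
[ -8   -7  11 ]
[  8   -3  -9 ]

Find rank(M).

Row reduce to echelon form.
R3 ← R3 − R1: [0, 10, -2]
R4 ← R4 + (4)·R1: [0, 5, -1]
R5 ← R5 − (4)·R1: [0, -15, 3]
R3 ← R3 + R2: [0, 0, 0]
R4 ← R4 + (1/2)·R2: [0, 0, 0]
R5 ← R5 − (3/2)·R2: [0, 0, 0]
Echelon form has 2 nonzero rows, so rank(M) = 2.

2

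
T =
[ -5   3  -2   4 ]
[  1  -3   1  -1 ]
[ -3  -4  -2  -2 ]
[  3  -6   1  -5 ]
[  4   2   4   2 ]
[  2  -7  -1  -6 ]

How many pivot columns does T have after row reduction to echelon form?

Row reduce to echelon form.
R2 ← R2 + (1/5)·R1: [0, -12/5, 3/5, -1/5]
R3 ← R3 − (3/5)·R1: [0, -29/5, -4/5, -22/5]
R4 ← R4 + (3/5)·R1: [0, -21/5, -1/5, -13/5]
R5 ← R5 + (4/5)·R1: [0, 22/5, 12/5, 26/5]
R6 ← R6 + (2/5)·R1: [0, -29/5, -9/5, -22/5]
R3 ← R3 − (29/12)·R2: [0, 0, -9/4, -47/12]
R4 ← R4 − (7/4)·R2: [0, 0, -5/4, -9/4]
R5 ← R5 + (11/6)·R2: [0, 0, 7/2, 29/6]
R6 ← R6 − (29/12)·R2: [0, 0, -13/4, -47/12]
R4 ← R4 − (5/9)·R3: [0, 0, 0, -2/27]
R5 ← R5 + (14/9)·R3: [0, 0, 0, -34/27]
R6 ← R6 − (13/9)·R3: [0, 0, 0, 47/27]
R5 ← R5 − (17)·R4: [0, 0, 0, 0]
R6 ← R6 + (47/2)·R4: [0, 0, 0, 0]
Echelon form has 4 nonzero rows, so rank(T) = 4.
Each nonzero row contributes one pivot column: 4 pivot columns.

4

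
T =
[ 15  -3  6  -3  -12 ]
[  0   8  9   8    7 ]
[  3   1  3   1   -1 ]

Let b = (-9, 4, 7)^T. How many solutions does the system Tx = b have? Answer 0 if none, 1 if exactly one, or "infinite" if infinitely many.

Row reduce the augmented matrix [T | b].
R3 ← R3 − (1/5)·R1: [0, 8/5, 9/5, 8/5, 7/5, 44/5]
R3 ← R3 − (1/5)·R2: [0, 0, 0, 0, 0, 8]
The echelon form has 3 nonzero rows; the last pivot sits in the augmented column, so rank(T) = 2 but rank([T|b]) = 3.
Since the ranks differ, the system is inconsistent.
It has no solutions.

0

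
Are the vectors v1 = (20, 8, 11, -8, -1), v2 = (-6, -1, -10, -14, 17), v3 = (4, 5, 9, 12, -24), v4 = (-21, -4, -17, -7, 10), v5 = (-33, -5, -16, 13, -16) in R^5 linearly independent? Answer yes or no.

Form the matrix with these vectors as rows and row reduce.
R2 ← R2 + (3/10)·R1: [0, 7/5, -67/10, -82/5, 167/10]
R3 ← R3 − (1/5)·R1: [0, 17/5, 34/5, 68/5, -119/5]
R4 ← R4 + (21/20)·R1: [0, 22/5, -109/20, -77/5, 179/20]
R5 ← R5 + (33/20)·R1: [0, 41/5, 43/20, -1/5, -353/20]
R3 ← R3 − (17/7)·R2: [0, 0, 323/14, 374/7, -901/14]
R4 ← R4 − (22/7)·R2: [0, 0, 437/28, 253/7, -1219/28]
R5 ← R5 − (41/7)·R2: [0, 0, 1159/28, 671/7, -3233/28]
R4 ← R4 − (23/34)·R3: [0, 0, 0, 0, 0]
R5 ← R5 − (61/34)·R3: [0, 0, 0, 0, 0]
3 nonzero rows, so the 5 vectors span a space of dimension 3.
Since 3 < 5, the vectors are linearly dependent.

no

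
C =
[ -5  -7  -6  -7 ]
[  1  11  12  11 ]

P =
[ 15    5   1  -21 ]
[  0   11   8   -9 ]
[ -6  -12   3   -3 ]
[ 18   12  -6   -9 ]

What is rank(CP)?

First compute CP:
[[-165, -114, -37, 249],
 [141, 114,  59, -255]]
Now row reduce the product.
R2 ← R2 + (47/55)·R1: [0, 912/55, 1506/55, -2322/55]
2 nonzero rows, so rank(CP) = 2.

2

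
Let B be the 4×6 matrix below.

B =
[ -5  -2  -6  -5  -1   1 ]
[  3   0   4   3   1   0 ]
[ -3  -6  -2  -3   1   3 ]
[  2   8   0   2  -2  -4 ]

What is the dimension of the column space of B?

Row reduce to echelon form.
R2 ← R2 + (3/5)·R1: [0, -6/5, 2/5, 0, 2/5, 3/5]
R3 ← R3 − (3/5)·R1: [0, -24/5, 8/5, 0, 8/5, 12/5]
R4 ← R4 + (2/5)·R1: [0, 36/5, -12/5, 0, -12/5, -18/5]
R3 ← R3 − (4)·R2: [0, 0, 0, 0, 0, 0]
R4 ← R4 + (6)·R2: [0, 0, 0, 0, 0, 0]
Echelon form has 2 nonzero rows, so rank(B) = 2.
The column space has dimension equal to the rank: 2.

2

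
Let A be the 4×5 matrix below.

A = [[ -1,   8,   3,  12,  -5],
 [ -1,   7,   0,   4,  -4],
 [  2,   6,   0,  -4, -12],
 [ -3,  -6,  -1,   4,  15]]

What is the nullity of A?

2

Row reduce to echelon form.
R2 ← R2 − R1: [0, -1, -3, -8, 1]
R3 ← R3 + (2)·R1: [0, 22, 6, 20, -22]
R4 ← R4 − (3)·R1: [0, -30, -10, -32, 30]
R3 ← R3 + (22)·R2: [0, 0, -60, -156, 0]
R4 ← R4 − (30)·R2: [0, 0, 80, 208, 0]
R4 ← R4 + (4/3)·R3: [0, 0, 0, 0, 0]
3 nonzero rows, so rank(A) = 3.
A has 5 columns; by rank–nullity, nullity = 5 − 3 = 2.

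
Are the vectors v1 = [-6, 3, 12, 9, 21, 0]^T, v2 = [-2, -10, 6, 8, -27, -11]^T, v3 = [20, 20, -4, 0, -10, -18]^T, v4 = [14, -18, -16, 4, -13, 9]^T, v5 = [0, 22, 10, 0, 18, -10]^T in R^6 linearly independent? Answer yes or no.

no

Form the matrix with these vectors as rows and row reduce.
R2 ← R2 − (1/3)·R1: [0, -11, 2, 5, -34, -11]
R3 ← R3 + (10/3)·R1: [0, 30, 36, 30, 60, -18]
R4 ← R4 + (7/3)·R1: [0, -11, 12, 25, 36, 9]
R3 ← R3 + (30/11)·R2: [0, 0, 456/11, 480/11, -360/11, -48]
R4 ← R4 − R2: [0, 0, 10, 20, 70, 20]
R5 ← R5 + (2)·R2: [0, 0, 14, 10, -50, -32]
R4 ← R4 − (55/228)·R3: [0, 0, 0, 180/19, 1480/19, 600/19]
R5 ← R5 − (77/228)·R3: [0, 0, 0, -90/19, -740/19, -300/19]
R5 ← R5 + (1/2)·R4: [0, 0, 0, 0, 0, 0]
4 nonzero rows, so the 5 vectors span a space of dimension 4.
Since 4 < 5, the vectors are linearly dependent.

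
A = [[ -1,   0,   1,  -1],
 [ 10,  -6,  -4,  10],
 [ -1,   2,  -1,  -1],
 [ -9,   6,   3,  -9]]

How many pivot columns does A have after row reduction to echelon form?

2

Row reduce to echelon form.
R2 ← R2 + (10)·R1: [0, -6, 6, 0]
R3 ← R3 − R1: [0, 2, -2, 0]
R4 ← R4 − (9)·R1: [0, 6, -6, 0]
R3 ← R3 + (1/3)·R2: [0, 0, 0, 0]
R4 ← R4 + R2: [0, 0, 0, 0]
Echelon form has 2 nonzero rows, so rank(A) = 2.
Each nonzero row contributes one pivot column: 2 pivot columns.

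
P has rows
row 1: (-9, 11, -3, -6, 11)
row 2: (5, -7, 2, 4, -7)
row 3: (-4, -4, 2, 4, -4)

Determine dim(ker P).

Row reduce to echelon form.
R2 ← R2 + (5/9)·R1: [0, -8/9, 1/3, 2/3, -8/9]
R3 ← R3 − (4/9)·R1: [0, -80/9, 10/3, 20/3, -80/9]
R3 ← R3 − (10)·R2: [0, 0, 0, 0, 0]
2 nonzero rows, so rank(P) = 2.
P has 5 columns; by rank–nullity, nullity = 5 − 2 = 3.

3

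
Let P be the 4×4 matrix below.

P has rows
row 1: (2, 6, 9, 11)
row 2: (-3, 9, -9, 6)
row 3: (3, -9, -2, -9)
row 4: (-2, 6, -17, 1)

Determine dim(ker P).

Row reduce to echelon form.
R2 ← R2 + (3/2)·R1: [0, 18, 9/2, 45/2]
R3 ← R3 − (3/2)·R1: [0, -18, -31/2, -51/2]
R4 ← R4 + R1: [0, 12, -8, 12]
R3 ← R3 + R2: [0, 0, -11, -3]
R4 ← R4 − (2/3)·R2: [0, 0, -11, -3]
R4 ← R4 − R3: [0, 0, 0, 0]
3 nonzero rows, so rank(P) = 3.
P has 4 columns; by rank–nullity, nullity = 4 − 3 = 1.

1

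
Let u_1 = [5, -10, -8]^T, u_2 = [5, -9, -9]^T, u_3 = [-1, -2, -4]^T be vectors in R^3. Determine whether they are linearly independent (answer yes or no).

yes

Form the matrix with these vectors as rows and row reduce.
R2 ← R2 − R1: [0, 1, -1]
R3 ← R3 + (1/5)·R1: [0, -4, -28/5]
R3 ← R3 + (4)·R2: [0, 0, -48/5]
3 nonzero rows, so the 3 vectors span a space of dimension 3.
Since 3 = 3, the vectors are linearly independent.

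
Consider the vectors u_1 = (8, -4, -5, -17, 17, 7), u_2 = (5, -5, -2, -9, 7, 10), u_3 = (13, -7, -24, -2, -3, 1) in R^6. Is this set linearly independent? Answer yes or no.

Form the matrix with these vectors as rows and row reduce.
R2 ← R2 − (5/8)·R1: [0, -5/2, 9/8, 13/8, -29/8, 45/8]
R3 ← R3 − (13/8)·R1: [0, -1/2, -127/8, 205/8, -245/8, -83/8]
R3 ← R3 − (1/5)·R2: [0, 0, -161/10, 253/10, -299/10, -23/2]
3 nonzero rows, so the 3 vectors span a space of dimension 3.
Since 3 = 3, the vectors are linearly independent.

yes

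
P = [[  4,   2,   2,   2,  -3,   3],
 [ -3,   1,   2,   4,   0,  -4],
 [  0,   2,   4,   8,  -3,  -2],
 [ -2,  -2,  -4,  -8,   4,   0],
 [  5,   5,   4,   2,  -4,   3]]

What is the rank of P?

3

Row reduce to echelon form.
R2 ← R2 + (3/4)·R1: [0, 5/2, 7/2, 11/2, -9/4, -7/4]
R4 ← R4 + (1/2)·R1: [0, -1, -3, -7, 5/2, 3/2]
R5 ← R5 − (5/4)·R1: [0, 5/2, 3/2, -1/2, -1/4, -3/4]
R3 ← R3 − (4/5)·R2: [0, 0, 6/5, 18/5, -6/5, -3/5]
R4 ← R4 + (2/5)·R2: [0, 0, -8/5, -24/5, 8/5, 4/5]
R5 ← R5 − R2: [0, 0, -2, -6, 2, 1]
R4 ← R4 + (4/3)·R3: [0, 0, 0, 0, 0, 0]
R5 ← R5 + (5/3)·R3: [0, 0, 0, 0, 0, 0]
Echelon form has 3 nonzero rows, so rank(P) = 3.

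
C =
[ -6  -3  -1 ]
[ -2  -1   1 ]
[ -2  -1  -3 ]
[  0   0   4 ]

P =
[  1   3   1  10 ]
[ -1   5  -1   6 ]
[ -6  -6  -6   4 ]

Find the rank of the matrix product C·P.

2

First compute CP:
[[  3, -27,   3, -82],
 [ -7, -17,  -7, -22],
 [ 17,   7,  17, -38],
 [-24, -24, -24,  16]]
Now row reduce the product.
R2 ← R2 + (7/3)·R1: [0, -80, 0, -640/3]
R3 ← R3 − (17/3)·R1: [0, 160, 0, 1280/3]
R4 ← R4 + (8)·R1: [0, -240, 0, -640]
R3 ← R3 + (2)·R2: [0, 0, 0, 0]
R4 ← R4 − (3)·R2: [0, 0, 0, 0]
2 nonzero rows, so rank(CP) = 2.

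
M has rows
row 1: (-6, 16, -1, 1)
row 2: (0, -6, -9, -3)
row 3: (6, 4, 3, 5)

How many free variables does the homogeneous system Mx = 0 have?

Row reduce to echelon form.
R3 ← R3 + R1: [0, 20, 2, 6]
R3 ← R3 + (10/3)·R2: [0, 0, -28, -4]
3 nonzero rows, so rank(M) = 3.
M has 4 columns; by rank–nullity, nullity = 4 − 3 = 1.

1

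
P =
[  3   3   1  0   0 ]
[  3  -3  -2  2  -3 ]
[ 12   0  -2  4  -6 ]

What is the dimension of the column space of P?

Row reduce to echelon form.
R2 ← R2 − R1: [0, -6, -3, 2, -3]
R3 ← R3 − (4)·R1: [0, -12, -6, 4, -6]
R3 ← R3 − (2)·R2: [0, 0, 0, 0, 0]
Echelon form has 2 nonzero rows, so rank(P) = 2.
The column space has dimension equal to the rank: 2.

2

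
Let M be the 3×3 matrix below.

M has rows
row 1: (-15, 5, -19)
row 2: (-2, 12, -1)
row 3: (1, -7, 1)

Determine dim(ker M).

Row reduce to echelon form.
R2 ← R2 − (2/15)·R1: [0, 34/3, 23/15]
R3 ← R3 + (1/15)·R1: [0, -20/3, -4/15]
R3 ← R3 + (10/17)·R2: [0, 0, 54/85]
3 nonzero rows, so rank(M) = 3.
M has 3 columns; by rank–nullity, nullity = 3 − 3 = 0.

0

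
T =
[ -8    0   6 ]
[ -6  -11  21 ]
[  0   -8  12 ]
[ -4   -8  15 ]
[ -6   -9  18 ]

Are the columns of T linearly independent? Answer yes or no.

Row reduce T to echelon form.
R2 ← R2 − (3/4)·R1: [0, -11, 33/2]
R4 ← R4 − (1/2)·R1: [0, -8, 12]
R5 ← R5 − (3/4)·R1: [0, -9, 27/2]
R3 ← R3 − (8/11)·R2: [0, 0, 0]
R4 ← R4 − (8/11)·R2: [0, 0, 0]
R5 ← R5 − (9/11)·R2: [0, 0, 0]
2 pivots among 3 columns.
Only 2 < 3 pivot columns, so the columns are linearly dependent.

no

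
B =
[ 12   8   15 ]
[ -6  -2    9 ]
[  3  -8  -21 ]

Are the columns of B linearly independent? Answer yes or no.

Row reduce B to echelon form.
R2 ← R2 + (1/2)·R1: [0, 2, 33/2]
R3 ← R3 − (1/4)·R1: [0, -10, -99/4]
R3 ← R3 + (5)·R2: [0, 0, 231/4]
3 pivots among 3 columns.
Every column is a pivot column, so the columns are linearly independent.

yes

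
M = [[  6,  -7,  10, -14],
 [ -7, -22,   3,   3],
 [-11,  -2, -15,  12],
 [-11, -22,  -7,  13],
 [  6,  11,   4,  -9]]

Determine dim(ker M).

0

Row reduce to echelon form.
R2 ← R2 + (7/6)·R1: [0, -181/6, 44/3, -40/3]
R3 ← R3 + (11/6)·R1: [0, -89/6, 10/3, -41/3]
R4 ← R4 + (11/6)·R1: [0, -209/6, 34/3, -38/3]
R5 ← R5 − R1: [0, 18, -6, 5]
R3 ← R3 − (89/181)·R2: [0, 0, -702/181, -1287/181]
R4 ← R4 − (209/181)·R2: [0, 0, -1014/181, 494/181]
R5 ← R5 + (108/181)·R2: [0, 0, 498/181, -535/181]
R4 ← R4 − (13/9)·R3: [0, 0, 0, 13]
R5 ← R5 + (83/117)·R3: [0, 0, 0, -8]
R5 ← R5 + (8/13)·R4: [0, 0, 0, 0]
4 nonzero rows, so rank(M) = 4.
M has 4 columns; by rank–nullity, nullity = 4 − 4 = 0.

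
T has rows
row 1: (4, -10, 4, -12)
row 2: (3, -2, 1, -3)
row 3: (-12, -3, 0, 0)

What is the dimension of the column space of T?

2

Row reduce to echelon form.
R2 ← R2 − (3/4)·R1: [0, 11/2, -2, 6]
R3 ← R3 + (3)·R1: [0, -33, 12, -36]
R3 ← R3 + (6)·R2: [0, 0, 0, 0]
Echelon form has 2 nonzero rows, so rank(T) = 2.
The column space has dimension equal to the rank: 2.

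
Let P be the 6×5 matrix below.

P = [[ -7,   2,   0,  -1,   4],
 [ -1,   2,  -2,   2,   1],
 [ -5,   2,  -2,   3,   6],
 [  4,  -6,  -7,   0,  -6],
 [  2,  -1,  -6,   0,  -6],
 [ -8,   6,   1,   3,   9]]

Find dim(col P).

4

Row reduce to echelon form.
R2 ← R2 − (1/7)·R1: [0, 12/7, -2, 15/7, 3/7]
R3 ← R3 − (5/7)·R1: [0, 4/7, -2, 26/7, 22/7]
R4 ← R4 + (4/7)·R1: [0, -34/7, -7, -4/7, -26/7]
R5 ← R5 + (2/7)·R1: [0, -3/7, -6, -2/7, -34/7]
R6 ← R6 − (8/7)·R1: [0, 26/7, 1, 29/7, 31/7]
R3 ← R3 − (1/3)·R2: [0, 0, -4/3, 3, 3]
R4 ← R4 + (17/6)·R2: [0, 0, -38/3, 11/2, -5/2]
R5 ← R5 + (1/4)·R2: [0, 0, -13/2, 1/4, -19/4]
R6 ← R6 − (13/6)·R2: [0, 0, 16/3, -1/2, 7/2]
R4 ← R4 − (19/2)·R3: [0, 0, 0, -23, -31]
R5 ← R5 − (39/8)·R3: [0, 0, 0, -115/8, -155/8]
R6 ← R6 + (4)·R3: [0, 0, 0, 23/2, 31/2]
R5 ← R5 − (5/8)·R4: [0, 0, 0, 0, 0]
R6 ← R6 + (1/2)·R4: [0, 0, 0, 0, 0]
Echelon form has 4 nonzero rows, so rank(P) = 4.
The column space has dimension equal to the rank: 4.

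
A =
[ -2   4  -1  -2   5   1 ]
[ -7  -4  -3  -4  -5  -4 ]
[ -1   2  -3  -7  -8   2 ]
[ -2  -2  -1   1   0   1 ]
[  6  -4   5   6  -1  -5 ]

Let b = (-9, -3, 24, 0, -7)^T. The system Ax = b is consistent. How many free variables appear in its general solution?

Row reduce the augmented matrix [A | b].
R2 ← R2 − (7/2)·R1: [0, -18, 1/2, 3, -45/2, -15/2, 57/2]
R3 ← R3 − (1/2)·R1: [0, 0, -5/2, -6, -21/2, 3/2, 57/2]
R4 ← R4 − R1: [0, -6, 0, 3, -5, 0, 9]
R5 ← R5 + (3)·R1: [0, 8, 2, 0, 14, -2, -34]
R4 ← R4 − (1/3)·R2: [0, 0, -1/6, 2, 5/2, 5/2, -1/2]
R5 ← R5 + (4/9)·R2: [0, 0, 20/9, 4/3, 4, -16/3, -64/3]
R4 ← R4 − (1/15)·R3: [0, 0, 0, 12/5, 16/5, 12/5, -12/5]
R5 ← R5 + (8/9)·R3: [0, 0, 0, -4, -16/3, -4, 4]
R5 ← R5 + (5/3)·R4: [0, 0, 0, 0, 0, 0, 0]
The echelon form has 4 nonzero rows, and every pivot lies in the first 6 columns, so rank(A) = rank([A|b]) = 4.
The system is consistent.
Free variables = (unknowns) − (rank) = 6 − 4 = 2.

2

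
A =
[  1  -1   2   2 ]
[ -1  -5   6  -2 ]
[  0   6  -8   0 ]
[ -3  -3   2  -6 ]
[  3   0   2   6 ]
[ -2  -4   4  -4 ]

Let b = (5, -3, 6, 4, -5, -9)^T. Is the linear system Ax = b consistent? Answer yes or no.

no

Row reduce the augmented matrix [A | b].
R2 ← R2 + R1: [0, -6, 8, 0, 2]
R4 ← R4 + (3)·R1: [0, -6, 8, 0, 19]
R5 ← R5 − (3)·R1: [0, 3, -4, 0, -20]
R6 ← R6 + (2)·R1: [0, -6, 8, 0, 1]
R3 ← R3 + R2: [0, 0, 0, 0, 8]
R4 ← R4 − R2: [0, 0, 0, 0, 17]
R5 ← R5 + (1/2)·R2: [0, 0, 0, 0, -19]
R6 ← R6 − R2: [0, 0, 0, 0, -1]
R4 ← R4 − (17/8)·R3: [0, 0, 0, 0, 0]
R5 ← R5 + (19/8)·R3: [0, 0, 0, 0, 0]
R6 ← R6 + (1/8)·R3: [0, 0, 0, 0, 0]
The echelon form has 3 nonzero rows; the last pivot sits in the augmented column, so rank(A) = 2 but rank([A|b]) = 3.
Since the ranks differ, the system is inconsistent.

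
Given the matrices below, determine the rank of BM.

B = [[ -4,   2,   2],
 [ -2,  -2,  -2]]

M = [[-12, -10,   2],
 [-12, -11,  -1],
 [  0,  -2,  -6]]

2

First compute BM:
[[ 24,  14, -22],
 [ 48,  46,  10]]
Now row reduce the product.
R2 ← R2 − (2)·R1: [0, 18, 54]
2 nonzero rows, so rank(BM) = 2.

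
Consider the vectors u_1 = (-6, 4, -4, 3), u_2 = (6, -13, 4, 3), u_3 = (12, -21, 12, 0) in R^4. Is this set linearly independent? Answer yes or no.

yes

Form the matrix with these vectors as rows and row reduce.
R2 ← R2 + R1: [0, -9, 0, 6]
R3 ← R3 + (2)·R1: [0, -13, 4, 6]
R3 ← R3 − (13/9)·R2: [0, 0, 4, -8/3]
3 nonzero rows, so the 3 vectors span a space of dimension 3.
Since 3 = 3, the vectors are linearly independent.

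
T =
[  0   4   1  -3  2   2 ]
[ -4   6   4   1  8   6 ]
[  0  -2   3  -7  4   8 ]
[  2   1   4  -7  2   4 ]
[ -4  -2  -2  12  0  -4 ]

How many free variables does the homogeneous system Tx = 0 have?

Row reduce to echelon form.
Swap R1 ↔ R2
R4 ← R4 + (1/2)·R1: [0, 4, 6, -13/2, 6, 7]
R5 ← R5 − R1: [0, -8, -6, 11, -8, -10]
R3 ← R3 + (1/2)·R2: [0, 0, 7/2, -17/2, 5, 9]
R4 ← R4 − R2: [0, 0, 5, -7/2, 4, 5]
R5 ← R5 + (2)·R2: [0, 0, -4, 5, -4, -6]
R4 ← R4 − (10/7)·R3: [0, 0, 0, 121/14, -22/7, -55/7]
R5 ← R5 + (8/7)·R3: [0, 0, 0, -33/7, 12/7, 30/7]
R5 ← R5 + (6/11)·R4: [0, 0, 0, 0, 0, 0]
4 nonzero rows, so rank(T) = 4.
T has 6 columns; by rank–nullity, nullity = 6 − 4 = 2.

2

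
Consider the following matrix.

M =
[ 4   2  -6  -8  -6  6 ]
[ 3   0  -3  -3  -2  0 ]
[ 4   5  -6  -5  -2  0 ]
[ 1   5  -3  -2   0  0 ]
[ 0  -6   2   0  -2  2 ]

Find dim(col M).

3

Row reduce to echelon form.
R2 ← R2 − (3/4)·R1: [0, -3/2, 3/2, 3, 5/2, -9/2]
R3 ← R3 − R1: [0, 3, 0, 3, 4, -6]
R4 ← R4 − (1/4)·R1: [0, 9/2, -3/2, 0, 3/2, -3/2]
R3 ← R3 + (2)·R2: [0, 0, 3, 9, 9, -15]
R4 ← R4 + (3)·R2: [0, 0, 3, 9, 9, -15]
R5 ← R5 − (4)·R2: [0, 0, -4, -12, -12, 20]
R4 ← R4 − R3: [0, 0, 0, 0, 0, 0]
R5 ← R5 + (4/3)·R3: [0, 0, 0, 0, 0, 0]
Echelon form has 3 nonzero rows, so rank(M) = 3.
The column space has dimension equal to the rank: 3.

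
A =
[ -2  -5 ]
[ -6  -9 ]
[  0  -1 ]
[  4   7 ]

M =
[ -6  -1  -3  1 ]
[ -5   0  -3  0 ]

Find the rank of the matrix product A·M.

2

First compute AM:
[[ 37,   2,  21,  -2],
 [ 81,   6,  45,  -6],
 [  5,   0,   3,   0],
 [-59,  -4, -33,   4]]
Now row reduce the product.
R2 ← R2 − (81/37)·R1: [0, 60/37, -36/37, -60/37]
R3 ← R3 − (5/37)·R1: [0, -10/37, 6/37, 10/37]
R4 ← R4 + (59/37)·R1: [0, -30/37, 18/37, 30/37]
R3 ← R3 + (1/6)·R2: [0, 0, 0, 0]
R4 ← R4 + (1/2)·R2: [0, 0, 0, 0]
2 nonzero rows, so rank(AM) = 2.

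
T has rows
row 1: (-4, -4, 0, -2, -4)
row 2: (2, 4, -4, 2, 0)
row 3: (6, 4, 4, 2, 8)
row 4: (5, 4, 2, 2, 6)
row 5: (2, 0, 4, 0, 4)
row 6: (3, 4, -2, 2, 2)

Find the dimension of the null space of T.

Row reduce to echelon form.
R2 ← R2 + (1/2)·R1: [0, 2, -4, 1, -2]
R3 ← R3 + (3/2)·R1: [0, -2, 4, -1, 2]
R4 ← R4 + (5/4)·R1: [0, -1, 2, -1/2, 1]
R5 ← R5 + (1/2)·R1: [0, -2, 4, -1, 2]
R6 ← R6 + (3/4)·R1: [0, 1, -2, 1/2, -1]
R3 ← R3 + R2: [0, 0, 0, 0, 0]
R4 ← R4 + (1/2)·R2: [0, 0, 0, 0, 0]
R5 ← R5 + R2: [0, 0, 0, 0, 0]
R6 ← R6 − (1/2)·R2: [0, 0, 0, 0, 0]
2 nonzero rows, so rank(T) = 2.
T has 5 columns; by rank–nullity, nullity = 5 − 2 = 3.

3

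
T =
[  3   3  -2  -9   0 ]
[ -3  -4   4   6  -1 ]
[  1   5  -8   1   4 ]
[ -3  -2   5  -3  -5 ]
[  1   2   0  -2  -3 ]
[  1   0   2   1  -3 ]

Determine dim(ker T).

Row reduce to echelon form.
R2 ← R2 + R1: [0, -1, 2, -3, -1]
R3 ← R3 − (1/3)·R1: [0, 4, -22/3, 4, 4]
R4 ← R4 + R1: [0, 1, 3, -12, -5]
R5 ← R5 − (1/3)·R1: [0, 1, 2/3, 1, -3]
R6 ← R6 − (1/3)·R1: [0, -1, 8/3, 4, -3]
R3 ← R3 + (4)·R2: [0, 0, 2/3, -8, 0]
R4 ← R4 + R2: [0, 0, 5, -15, -6]
R5 ← R5 + R2: [0, 0, 8/3, -2, -4]
R6 ← R6 − R2: [0, 0, 2/3, 7, -2]
R4 ← R4 − (15/2)·R3: [0, 0, 0, 45, -6]
R5 ← R5 − (4)·R3: [0, 0, 0, 30, -4]
R6 ← R6 − R3: [0, 0, 0, 15, -2]
R5 ← R5 − (2/3)·R4: [0, 0, 0, 0, 0]
R6 ← R6 − (1/3)·R4: [0, 0, 0, 0, 0]
4 nonzero rows, so rank(T) = 4.
T has 5 columns; by rank–nullity, nullity = 5 − 4 = 1.

1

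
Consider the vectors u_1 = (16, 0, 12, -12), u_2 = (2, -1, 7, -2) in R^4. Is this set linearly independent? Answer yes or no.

Form the matrix with these vectors as rows and row reduce.
R2 ← R2 − (1/8)·R1: [0, -1, 11/2, -1/2]
2 nonzero rows, so the 2 vectors span a space of dimension 2.
Since 2 = 2, the vectors are linearly independent.

yes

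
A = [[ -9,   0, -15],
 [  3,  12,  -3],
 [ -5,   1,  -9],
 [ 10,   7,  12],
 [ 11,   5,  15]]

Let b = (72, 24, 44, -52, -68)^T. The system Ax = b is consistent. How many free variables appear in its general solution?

Row reduce the augmented matrix [A | b].
R2 ← R2 + (1/3)·R1: [0, 12, -8, 48]
R3 ← R3 − (5/9)·R1: [0, 1, -2/3, 4]
R4 ← R4 + (10/9)·R1: [0, 7, -14/3, 28]
R5 ← R5 + (11/9)·R1: [0, 5, -10/3, 20]
R3 ← R3 − (1/12)·R2: [0, 0, 0, 0]
R4 ← R4 − (7/12)·R2: [0, 0, 0, 0]
R5 ← R5 − (5/12)·R2: [0, 0, 0, 0]
The echelon form has 2 nonzero rows, and every pivot lies in the first 3 columns, so rank(A) = rank([A|b]) = 2.
The system is consistent.
Free variables = (unknowns) − (rank) = 3 − 2 = 1.

1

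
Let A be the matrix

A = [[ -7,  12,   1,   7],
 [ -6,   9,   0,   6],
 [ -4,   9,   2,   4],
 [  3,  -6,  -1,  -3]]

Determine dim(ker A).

Row reduce to echelon form.
R2 ← R2 − (6/7)·R1: [0, -9/7, -6/7, 0]
R3 ← R3 − (4/7)·R1: [0, 15/7, 10/7, 0]
R4 ← R4 + (3/7)·R1: [0, -6/7, -4/7, 0]
R3 ← R3 + (5/3)·R2: [0, 0, 0, 0]
R4 ← R4 − (2/3)·R2: [0, 0, 0, 0]
2 nonzero rows, so rank(A) = 2.
A has 4 columns; by rank–nullity, nullity = 4 − 2 = 2.

2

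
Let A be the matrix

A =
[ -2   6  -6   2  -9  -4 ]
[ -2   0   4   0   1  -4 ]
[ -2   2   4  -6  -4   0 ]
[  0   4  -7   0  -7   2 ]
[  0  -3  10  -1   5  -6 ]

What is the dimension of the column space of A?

Row reduce to echelon form.
R2 ← R2 − R1: [0, -6, 10, -2, 10, 0]
R3 ← R3 − R1: [0, -4, 10, -8, 5, 4]
R3 ← R3 − (2/3)·R2: [0, 0, 10/3, -20/3, -5/3, 4]
R4 ← R4 + (2/3)·R2: [0, 0, -1/3, -4/3, -1/3, 2]
R5 ← R5 − (1/2)·R2: [0, 0, 5, 0, 0, -6]
R4 ← R4 + (1/10)·R3: [0, 0, 0, -2, -1/2, 12/5]
R5 ← R5 − (3/2)·R3: [0, 0, 0, 10, 5/2, -12]
R5 ← R5 + (5)·R4: [0, 0, 0, 0, 0, 0]
Echelon form has 4 nonzero rows, so rank(A) = 4.
The column space has dimension equal to the rank: 4.

4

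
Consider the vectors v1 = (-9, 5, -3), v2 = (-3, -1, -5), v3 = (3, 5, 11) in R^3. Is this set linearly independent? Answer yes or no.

Form the matrix with these vectors as rows and row reduce.
R2 ← R2 − (1/3)·R1: [0, -8/3, -4]
R3 ← R3 + (1/3)·R1: [0, 20/3, 10]
R3 ← R3 + (5/2)·R2: [0, 0, 0]
2 nonzero rows, so the 3 vectors span a space of dimension 2.
Since 2 < 3, the vectors are linearly dependent.

no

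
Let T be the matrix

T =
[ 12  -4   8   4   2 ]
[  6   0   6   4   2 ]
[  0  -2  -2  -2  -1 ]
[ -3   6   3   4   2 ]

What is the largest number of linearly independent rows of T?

Row reduce to echelon form.
R2 ← R2 − (1/2)·R1: [0, 2, 2, 2, 1]
R4 ← R4 + (1/4)·R1: [0, 5, 5, 5, 5/2]
R3 ← R3 + R2: [0, 0, 0, 0, 0]
R4 ← R4 − (5/2)·R2: [0, 0, 0, 0, 0]
Echelon form has 2 nonzero rows, so rank(T) = 2.
The rank gives the maximum number of linearly independent rows: 2.

2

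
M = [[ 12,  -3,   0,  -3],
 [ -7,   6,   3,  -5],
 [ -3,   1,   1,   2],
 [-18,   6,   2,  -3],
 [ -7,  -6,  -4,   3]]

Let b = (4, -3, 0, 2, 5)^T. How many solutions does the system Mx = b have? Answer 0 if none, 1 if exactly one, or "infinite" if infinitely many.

0

Row reduce the augmented matrix [M | b].
R2 ← R2 + (7/12)·R1: [0, 17/4, 3, -27/4, -2/3]
R3 ← R3 + (1/4)·R1: [0, 1/4, 1, 5/4, 1]
R4 ← R4 + (3/2)·R1: [0, 3/2, 2, -15/2, 8]
R5 ← R5 + (7/12)·R1: [0, -31/4, -4, 5/4, 22/3]
R3 ← R3 − (1/17)·R2: [0, 0, 14/17, 28/17, 53/51]
R4 ← R4 − (6/17)·R2: [0, 0, 16/17, -87/17, 140/17]
R5 ← R5 + (31/17)·R2: [0, 0, 25/17, -188/17, 104/17]
R4 ← R4 − (8/7)·R3: [0, 0, 0, -7, 148/21]
R5 ← R5 − (25/14)·R3: [0, 0, 0, -14, 179/42]
R5 ← R5 − (2)·R4: [0, 0, 0, 0, -59/6]
The echelon form has 5 nonzero rows; the last pivot sits in the augmented column, so rank(M) = 4 but rank([M|b]) = 5.
Since the ranks differ, the system is inconsistent.
It has no solutions.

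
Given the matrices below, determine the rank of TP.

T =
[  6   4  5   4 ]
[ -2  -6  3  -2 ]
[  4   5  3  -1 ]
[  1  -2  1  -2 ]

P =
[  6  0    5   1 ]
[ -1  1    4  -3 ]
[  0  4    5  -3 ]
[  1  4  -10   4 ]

4

First compute TP:
[[ 36,  40,  31,  -5],
 [ -8,  -2,   1,  -1],
 [ 18,  13,  65, -24],
 [  6,  -6,  22,  -4]]
Now row reduce the product.
R2 ← R2 + (2/9)·R1: [0, 62/9, 71/9, -19/9]
R3 ← R3 − (1/2)·R1: [0, -7, 99/2, -43/2]
R4 ← R4 − (1/6)·R1: [0, -38/3, 101/6, -19/6]
R3 ← R3 + (63/62)·R2: [0, 0, 1783/31, -733/31]
R4 ← R4 + (57/31)·R2: [0, 0, 1943/62, -437/62]
R4 ← R4 − (1943/3566)·R3: [0, 0, 0, 10404/1783]
4 nonzero rows, so rank(TP) = 4.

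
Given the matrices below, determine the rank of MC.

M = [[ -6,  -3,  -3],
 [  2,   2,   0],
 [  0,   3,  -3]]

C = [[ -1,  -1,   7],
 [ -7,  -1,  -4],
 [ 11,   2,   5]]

First compute MC:
[[ -6,   3, -45],
 [-16,  -4,   6],
 [-54,  -9, -27]]
Now row reduce the product.
R2 ← R2 − (8/3)·R1: [0, -12, 126]
R3 ← R3 − (9)·R1: [0, -36, 378]
R3 ← R3 − (3)·R2: [0, 0, 0]
2 nonzero rows, so rank(MC) = 2.

2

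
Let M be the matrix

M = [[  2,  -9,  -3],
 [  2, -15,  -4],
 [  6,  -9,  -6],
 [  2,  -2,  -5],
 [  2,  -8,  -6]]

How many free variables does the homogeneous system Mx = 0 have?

0

Row reduce to echelon form.
R2 ← R2 − R1: [0, -6, -1]
R3 ← R3 − (3)·R1: [0, 18, 3]
R4 ← R4 − R1: [0, 7, -2]
R5 ← R5 − R1: [0, 1, -3]
R3 ← R3 + (3)·R2: [0, 0, 0]
R4 ← R4 + (7/6)·R2: [0, 0, -19/6]
R5 ← R5 + (1/6)·R2: [0, 0, -19/6]
Swap R3 ↔ R4
R5 ← R5 − R3: [0, 0, 0]
3 nonzero rows, so rank(M) = 3.
M has 3 columns; by rank–nullity, nullity = 3 − 3 = 0.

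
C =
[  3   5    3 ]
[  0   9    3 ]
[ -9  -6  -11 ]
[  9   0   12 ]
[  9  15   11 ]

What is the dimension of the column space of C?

Row reduce to echelon form.
R3 ← R3 + (3)·R1: [0, 9, -2]
R4 ← R4 − (3)·R1: [0, -15, 3]
R5 ← R5 − (3)·R1: [0, 0, 2]
R3 ← R3 − R2: [0, 0, -5]
R4 ← R4 + (5/3)·R2: [0, 0, 8]
R4 ← R4 + (8/5)·R3: [0, 0, 0]
R5 ← R5 + (2/5)·R3: [0, 0, 0]
Echelon form has 3 nonzero rows, so rank(C) = 3.
The column space has dimension equal to the rank: 3.

3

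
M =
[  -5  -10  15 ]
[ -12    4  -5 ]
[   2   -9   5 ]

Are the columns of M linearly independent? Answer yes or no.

Row reduce M to echelon form.
R2 ← R2 − (12/5)·R1: [0, 28, -41]
R3 ← R3 + (2/5)·R1: [0, -13, 11]
R3 ← R3 + (13/28)·R2: [0, 0, -225/28]
3 pivots among 3 columns.
Every column is a pivot column, so the columns are linearly independent.

yes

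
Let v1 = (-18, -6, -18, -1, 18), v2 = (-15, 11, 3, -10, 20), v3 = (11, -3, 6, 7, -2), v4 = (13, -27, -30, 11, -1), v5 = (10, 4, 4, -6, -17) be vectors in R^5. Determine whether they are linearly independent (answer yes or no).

Form the matrix with these vectors as rows and row reduce.
R2 ← R2 − (5/6)·R1: [0, 16, 18, -55/6, 5]
R3 ← R3 + (11/18)·R1: [0, -20/3, -5, 115/18, 9]
R4 ← R4 + (13/18)·R1: [0, -94/3, -43, 185/18, 12]
R5 ← R5 + (5/9)·R1: [0, 2/3, -6, -59/9, -7]
R3 ← R3 + (5/12)·R2: [0, 0, 5/2, 185/72, 133/12]
R4 ← R4 + (47/24)·R2: [0, 0, -31/4, -1105/144, 523/24]
R5 ← R5 − (1/24)·R2: [0, 0, -27/4, -889/144, -173/24]
R4 ← R4 + (31/10)·R3: [0, 0, 0, 7/24, 1123/20]
R5 ← R5 + (27/10)·R3: [0, 0, 0, 55/72, 1363/60]
R5 ← R5 − (55/21)·R4: [0, 0, 0, 0, -4352/35]
5 nonzero rows, so the 5 vectors span a space of dimension 5.
Since 5 = 5, the vectors are linearly independent.

yes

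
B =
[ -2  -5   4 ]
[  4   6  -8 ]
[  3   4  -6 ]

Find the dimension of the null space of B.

1

Row reduce to echelon form.
R2 ← R2 + (2)·R1: [0, -4, 0]
R3 ← R3 + (3/2)·R1: [0, -7/2, 0]
R3 ← R3 − (7/8)·R2: [0, 0, 0]
2 nonzero rows, so rank(B) = 2.
B has 3 columns; by rank–nullity, nullity = 3 − 2 = 1.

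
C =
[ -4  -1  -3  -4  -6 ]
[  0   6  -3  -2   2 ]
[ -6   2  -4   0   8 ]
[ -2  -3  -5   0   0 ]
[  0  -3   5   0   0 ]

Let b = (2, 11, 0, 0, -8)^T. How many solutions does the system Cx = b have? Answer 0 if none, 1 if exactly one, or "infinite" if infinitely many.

Row reduce the augmented matrix [C | b].
R3 ← R3 − (3/2)·R1: [0, 7/2, 1/2, 6, 17, -3]
R4 ← R4 − (1/2)·R1: [0, -5/2, -7/2, 2, 3, -1]
R3 ← R3 − (7/12)·R2: [0, 0, 9/4, 43/6, 95/6, -113/12]
R4 ← R4 + (5/12)·R2: [0, 0, -19/4, 7/6, 23/6, 43/12]
R5 ← R5 + (1/2)·R2: [0, 0, 7/2, -1, 1, -5/2]
R4 ← R4 + (19/9)·R3: [0, 0, 0, 440/27, 1006/27, -440/27]
R5 ← R5 − (14/9)·R3: [0, 0, 0, -328/27, -638/27, 328/27]
R5 ← R5 + (41/55)·R4: [0, 0, 0, 0, 228/55, 0]
The echelon form has 5 nonzero rows, and every pivot lies in the first 5 columns, so rank(C) = rank([C|b]) = 5.
The system is consistent.
rank = 5 = number of unknowns, so the solution is unique.

1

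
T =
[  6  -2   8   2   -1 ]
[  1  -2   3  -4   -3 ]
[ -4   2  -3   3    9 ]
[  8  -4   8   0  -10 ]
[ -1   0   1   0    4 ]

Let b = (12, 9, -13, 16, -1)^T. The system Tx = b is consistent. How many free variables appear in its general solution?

Row reduce the augmented matrix [T | b].
R2 ← R2 − (1/6)·R1: [0, -5/3, 5/3, -13/3, -17/6, 7]
R3 ← R3 + (2/3)·R1: [0, 2/3, 7/3, 13/3, 25/3, -5]
R4 ← R4 − (4/3)·R1: [0, -4/3, -8/3, -8/3, -26/3, 0]
R5 ← R5 + (1/6)·R1: [0, -1/3, 7/3, 1/3, 23/6, 1]
R3 ← R3 + (2/5)·R2: [0, 0, 3, 13/5, 36/5, -11/5]
R4 ← R4 − (4/5)·R2: [0, 0, -4, 4/5, -32/5, -28/5]
R5 ← R5 − (1/5)·R2: [0, 0, 2, 6/5, 22/5, -2/5]
R4 ← R4 + (4/3)·R3: [0, 0, 0, 64/15, 16/5, -128/15]
R5 ← R5 − (2/3)·R3: [0, 0, 0, -8/15, -2/5, 16/15]
R5 ← R5 + (1/8)·R4: [0, 0, 0, 0, 0, 0]
The echelon form has 4 nonzero rows, and every pivot lies in the first 5 columns, so rank(T) = rank([T|b]) = 4.
The system is consistent.
Free variables = (unknowns) − (rank) = 5 − 4 = 1.

1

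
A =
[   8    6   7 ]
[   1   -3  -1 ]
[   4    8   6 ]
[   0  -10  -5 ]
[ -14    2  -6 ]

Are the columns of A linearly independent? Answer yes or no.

no

Row reduce A to echelon form.
R2 ← R2 − (1/8)·R1: [0, -15/4, -15/8]
R3 ← R3 − (1/2)·R1: [0, 5, 5/2]
R5 ← R5 + (7/4)·R1: [0, 25/2, 25/4]
R3 ← R3 + (4/3)·R2: [0, 0, 0]
R4 ← R4 − (8/3)·R2: [0, 0, 0]
R5 ← R5 + (10/3)·R2: [0, 0, 0]
2 pivots among 3 columns.
Only 2 < 3 pivot columns, so the columns are linearly dependent.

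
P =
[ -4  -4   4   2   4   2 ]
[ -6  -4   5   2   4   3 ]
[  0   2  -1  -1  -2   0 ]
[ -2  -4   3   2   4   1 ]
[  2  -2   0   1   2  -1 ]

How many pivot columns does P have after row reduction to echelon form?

2

Row reduce to echelon form.
R2 ← R2 − (3/2)·R1: [0, 2, -1, -1, -2, 0]
R4 ← R4 − (1/2)·R1: [0, -2, 1, 1, 2, 0]
R5 ← R5 + (1/2)·R1: [0, -4, 2, 2, 4, 0]
R3 ← R3 − R2: [0, 0, 0, 0, 0, 0]
R4 ← R4 + R2: [0, 0, 0, 0, 0, 0]
R5 ← R5 + (2)·R2: [0, 0, 0, 0, 0, 0]
Echelon form has 2 nonzero rows, so rank(P) = 2.
Each nonzero row contributes one pivot column: 2 pivot columns.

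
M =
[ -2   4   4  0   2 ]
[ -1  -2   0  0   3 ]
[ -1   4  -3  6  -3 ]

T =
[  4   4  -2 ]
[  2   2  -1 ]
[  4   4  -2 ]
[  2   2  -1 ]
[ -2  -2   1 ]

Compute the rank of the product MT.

1

First compute MT:
[[ 12,  12,  -6],
 [-14, -14,   7],
 [ 10,  10,  -5]]
Now row reduce the product.
R2 ← R2 + (7/6)·R1: [0, 0, 0]
R3 ← R3 − (5/6)·R1: [0, 0, 0]
1 nonzero row, so rank(MT) = 1.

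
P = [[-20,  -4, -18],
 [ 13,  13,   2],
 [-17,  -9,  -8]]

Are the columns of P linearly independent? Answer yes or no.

yes

Row reduce P to echelon form.
R2 ← R2 + (13/20)·R1: [0, 52/5, -97/10]
R3 ← R3 − (17/20)·R1: [0, -28/5, 73/10]
R3 ← R3 + (7/13)·R2: [0, 0, 27/13]
3 pivots among 3 columns.
Every column is a pivot column, so the columns are linearly independent.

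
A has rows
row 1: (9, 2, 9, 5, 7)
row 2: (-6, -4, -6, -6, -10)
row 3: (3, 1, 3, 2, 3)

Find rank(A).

2

Row reduce to echelon form.
R2 ← R2 + (2/3)·R1: [0, -8/3, 0, -8/3, -16/3]
R3 ← R3 − (1/3)·R1: [0, 1/3, 0, 1/3, 2/3]
R3 ← R3 + (1/8)·R2: [0, 0, 0, 0, 0]
Echelon form has 2 nonzero rows, so rank(A) = 2.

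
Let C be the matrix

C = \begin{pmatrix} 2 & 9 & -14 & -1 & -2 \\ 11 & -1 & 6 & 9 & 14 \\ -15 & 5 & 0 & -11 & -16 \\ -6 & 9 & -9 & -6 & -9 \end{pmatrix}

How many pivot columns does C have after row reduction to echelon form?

Row reduce to echelon form.
R2 ← R2 − (11/2)·R1: [0, -101/2, 83, 29/2, 25]
R3 ← R3 + (15/2)·R1: [0, 145/2, -105, -37/2, -31]
R4 ← R4 + (3)·R1: [0, 36, -51, -9, -15]
R3 ← R3 + (145/101)·R2: [0, 0, 1430/101, 234/101, 494/101]
R4 ← R4 + (72/101)·R2: [0, 0, 825/101, 135/101, 285/101]
R4 ← R4 − (15/26)·R3: [0, 0, 0, 0, 0]
Echelon form has 3 nonzero rows, so rank(C) = 3.
Each nonzero row contributes one pivot column: 3 pivot columns.

3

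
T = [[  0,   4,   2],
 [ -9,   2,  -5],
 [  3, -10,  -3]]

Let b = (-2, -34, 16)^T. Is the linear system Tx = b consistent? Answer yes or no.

Row reduce the augmented matrix [T | b].
Swap R1 ↔ R2
R3 ← R3 + (1/3)·R1: [0, -28/3, -14/3, 14/3]
R3 ← R3 + (7/3)·R2: [0, 0, 0, 0]
The echelon form has 2 nonzero rows, and every pivot lies in the first 3 columns, so rank(T) = rank([T|b]) = 2.
The system is consistent.

yes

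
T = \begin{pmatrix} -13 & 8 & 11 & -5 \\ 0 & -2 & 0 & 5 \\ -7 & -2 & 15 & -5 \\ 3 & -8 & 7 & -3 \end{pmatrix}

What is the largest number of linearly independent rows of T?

Row reduce to echelon form.
R3 ← R3 − (7/13)·R1: [0, -82/13, 118/13, -30/13]
R4 ← R4 + (3/13)·R1: [0, -80/13, 124/13, -54/13]
R3 ← R3 − (41/13)·R2: [0, 0, 118/13, -235/13]
R4 ← R4 − (40/13)·R2: [0, 0, 124/13, -254/13]
R4 ← R4 − (62/59)·R3: [0, 0, 0, -32/59]
Echelon form has 4 nonzero rows, so rank(T) = 4.
The rank gives the maximum number of linearly independent rows: 4.

4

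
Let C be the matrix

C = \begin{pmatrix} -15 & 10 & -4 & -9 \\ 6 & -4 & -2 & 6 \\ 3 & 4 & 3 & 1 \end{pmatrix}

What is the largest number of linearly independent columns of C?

Row reduce to echelon form.
R2 ← R2 + (2/5)·R1: [0, 0, -18/5, 12/5]
R3 ← R3 + (1/5)·R1: [0, 6, 11/5, -4/5]
Swap R2 ↔ R3
Echelon form has 3 nonzero rows, so rank(C) = 3.
The rank gives the maximum number of linearly independent columns: 3.

3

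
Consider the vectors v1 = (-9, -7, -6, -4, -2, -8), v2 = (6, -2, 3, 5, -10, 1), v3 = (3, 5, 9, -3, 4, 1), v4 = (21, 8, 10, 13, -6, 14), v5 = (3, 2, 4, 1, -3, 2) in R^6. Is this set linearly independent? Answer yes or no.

Form the matrix with these vectors as rows and row reduce.
R2 ← R2 + (2/3)·R1: [0, -20/3, -1, 7/3, -34/3, -13/3]
R3 ← R3 + (1/3)·R1: [0, 8/3, 7, -13/3, 10/3, -5/3]
R4 ← R4 + (7/3)·R1: [0, -25/3, -4, 11/3, -32/3, -14/3]
R5 ← R5 + (1/3)·R1: [0, -1/3, 2, -1/3, -11/3, -2/3]
R3 ← R3 + (2/5)·R2: [0, 0, 33/5, -17/5, -6/5, -17/5]
R4 ← R4 − (5/4)·R2: [0, 0, -11/4, 3/4, 7/2, 3/4]
R5 ← R5 − (1/20)·R2: [0, 0, 41/20, -9/20, -31/10, -9/20]
R4 ← R4 + (5/12)·R3: [0, 0, 0, -2/3, 3, -2/3]
R5 ← R5 − (41/132)·R3: [0, 0, 0, 20/33, -30/11, 20/33]
R5 ← R5 + (10/11)·R4: [0, 0, 0, 0, 0, 0]
4 nonzero rows, so the 5 vectors span a space of dimension 4.
Since 4 < 5, the vectors are linearly dependent.

no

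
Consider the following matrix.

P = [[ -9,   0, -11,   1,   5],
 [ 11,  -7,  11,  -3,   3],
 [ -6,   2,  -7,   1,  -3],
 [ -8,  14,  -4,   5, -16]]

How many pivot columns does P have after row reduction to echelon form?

Row reduce to echelon form.
R2 ← R2 + (11/9)·R1: [0, -7, -22/9, -16/9, 82/9]
R3 ← R3 − (2/3)·R1: [0, 2, 1/3, 1/3, -19/3]
R4 ← R4 − (8/9)·R1: [0, 14, 52/9, 37/9, -184/9]
R3 ← R3 + (2/7)·R2: [0, 0, -23/63, -11/63, -235/63]
R4 ← R4 + (2)·R2: [0, 0, 8/9, 5/9, -20/9]
R4 ← R4 + (56/23)·R3: [0, 0, 0, 3/23, -260/23]
Echelon form has 4 nonzero rows, so rank(P) = 4.
Each nonzero row contributes one pivot column: 4 pivot columns.

4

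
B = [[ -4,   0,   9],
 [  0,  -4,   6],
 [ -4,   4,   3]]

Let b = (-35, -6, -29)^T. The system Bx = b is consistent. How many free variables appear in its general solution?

1

Row reduce the augmented matrix [B | b].
R3 ← R3 − R1: [0, 4, -6, 6]
R3 ← R3 + R2: [0, 0, 0, 0]
The echelon form has 2 nonzero rows, and every pivot lies in the first 3 columns, so rank(B) = rank([B|b]) = 2.
The system is consistent.
Free variables = (unknowns) − (rank) = 3 − 2 = 1.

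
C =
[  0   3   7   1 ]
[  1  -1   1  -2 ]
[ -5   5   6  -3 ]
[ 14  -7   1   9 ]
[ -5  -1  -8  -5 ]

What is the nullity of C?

Row reduce to echelon form.
Swap R1 ↔ R2
R3 ← R3 + (5)·R1: [0, 0, 11, -13]
R4 ← R4 − (14)·R1: [0, 7, -13, 37]
R5 ← R5 + (5)·R1: [0, -6, -3, -15]
R4 ← R4 − (7/3)·R2: [0, 0, -88/3, 104/3]
R5 ← R5 + (2)·R2: [0, 0, 11, -13]
R4 ← R4 + (8/3)·R3: [0, 0, 0, 0]
R5 ← R5 − R3: [0, 0, 0, 0]
3 nonzero rows, so rank(C) = 3.
C has 4 columns; by rank–nullity, nullity = 4 − 3 = 1.

1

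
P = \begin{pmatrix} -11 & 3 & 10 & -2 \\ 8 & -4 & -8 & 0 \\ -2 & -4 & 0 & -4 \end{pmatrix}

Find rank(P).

Row reduce to echelon form.
R2 ← R2 + (8/11)·R1: [0, -20/11, -8/11, -16/11]
R3 ← R3 − (2/11)·R1: [0, -50/11, -20/11, -40/11]
R3 ← R3 − (5/2)·R2: [0, 0, 0, 0]
Echelon form has 2 nonzero rows, so rank(P) = 2.

2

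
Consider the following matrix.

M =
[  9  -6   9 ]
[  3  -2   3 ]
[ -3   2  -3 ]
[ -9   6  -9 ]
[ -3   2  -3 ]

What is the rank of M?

1

Row reduce to echelon form.
R2 ← R2 − (1/3)·R1: [0, 0, 0]
R3 ← R3 + (1/3)·R1: [0, 0, 0]
R4 ← R4 + R1: [0, 0, 0]
R5 ← R5 + (1/3)·R1: [0, 0, 0]
Echelon form has 1 nonzero row, so rank(M) = 1.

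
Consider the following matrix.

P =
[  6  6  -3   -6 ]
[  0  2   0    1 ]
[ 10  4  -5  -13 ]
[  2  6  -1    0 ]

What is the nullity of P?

Row reduce to echelon form.
R3 ← R3 − (5/3)·R1: [0, -6, 0, -3]
R4 ← R4 − (1/3)·R1: [0, 4, 0, 2]
R3 ← R3 + (3)·R2: [0, 0, 0, 0]
R4 ← R4 − (2)·R2: [0, 0, 0, 0]
2 nonzero rows, so rank(P) = 2.
P has 4 columns; by rank–nullity, nullity = 4 − 2 = 2.

2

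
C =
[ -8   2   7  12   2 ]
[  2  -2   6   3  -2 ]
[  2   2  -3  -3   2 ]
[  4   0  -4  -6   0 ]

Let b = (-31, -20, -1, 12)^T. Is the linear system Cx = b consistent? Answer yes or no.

yes

Row reduce the augmented matrix [C | b].
R2 ← R2 + (1/4)·R1: [0, -3/2, 31/4, 6, -3/2, -111/4]
R3 ← R3 + (1/4)·R1: [0, 5/2, -5/4, 0, 5/2, -35/4]
R4 ← R4 + (1/2)·R1: [0, 1, -1/2, 0, 1, -7/2]
R3 ← R3 + (5/3)·R2: [0, 0, 35/3, 10, 0, -55]
R4 ← R4 + (2/3)·R2: [0, 0, 14/3, 4, 0, -22]
R4 ← R4 − (2/5)·R3: [0, 0, 0, 0, 0, 0]
The echelon form has 3 nonzero rows, and every pivot lies in the first 5 columns, so rank(C) = rank([C|b]) = 3.
The system is consistent.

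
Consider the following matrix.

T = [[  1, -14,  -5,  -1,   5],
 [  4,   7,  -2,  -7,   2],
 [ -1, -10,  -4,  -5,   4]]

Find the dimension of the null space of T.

2

Row reduce to echelon form.
R2 ← R2 − (4)·R1: [0, 63, 18, -3, -18]
R3 ← R3 + R1: [0, -24, -9, -6, 9]
R3 ← R3 + (8/21)·R2: [0, 0, -15/7, -50/7, 15/7]
3 nonzero rows, so rank(T) = 3.
T has 5 columns; by rank–nullity, nullity = 5 − 3 = 2.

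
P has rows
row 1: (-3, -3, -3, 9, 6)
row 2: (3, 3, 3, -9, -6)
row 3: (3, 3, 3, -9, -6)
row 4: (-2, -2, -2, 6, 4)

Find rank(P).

1

Row reduce to echelon form.
R2 ← R2 + R1: [0, 0, 0, 0, 0]
R3 ← R3 + R1: [0, 0, 0, 0, 0]
R4 ← R4 − (2/3)·R1: [0, 0, 0, 0, 0]
Echelon form has 1 nonzero row, so rank(P) = 1.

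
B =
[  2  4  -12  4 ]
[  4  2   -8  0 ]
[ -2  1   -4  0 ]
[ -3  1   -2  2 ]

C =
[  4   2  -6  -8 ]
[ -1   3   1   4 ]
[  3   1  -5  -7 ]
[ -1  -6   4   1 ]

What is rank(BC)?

3

First compute BC:
[[-36, -20,  68,  88],
 [-10,   6,  18,  32],
 [-21,  -5,  33,  48],
 [-21, -17,  37,  44]]
Now row reduce the product.
R2 ← R2 − (5/18)·R1: [0, 104/9, -8/9, 68/9]
R3 ← R3 − (7/12)·R1: [0, 20/3, -20/3, -10/3]
R4 ← R4 − (7/12)·R1: [0, -16/3, -8/3, -22/3]
R3 ← R3 − (15/26)·R2: [0, 0, -80/13, -100/13]
R4 ← R4 + (6/13)·R2: [0, 0, -40/13, -50/13]
R4 ← R4 − (1/2)·R3: [0, 0, 0, 0]
3 nonzero rows, so rank(BC) = 3.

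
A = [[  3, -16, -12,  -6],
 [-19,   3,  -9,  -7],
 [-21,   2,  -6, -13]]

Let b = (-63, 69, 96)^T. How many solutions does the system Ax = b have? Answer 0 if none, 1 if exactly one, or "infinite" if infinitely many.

Row reduce the augmented matrix [A | b].
R2 ← R2 + (19/3)·R1: [0, -295/3, -85, -45, -330]
R3 ← R3 + (7)·R1: [0, -110, -90, -55, -345]
R3 ← R3 − (66/59)·R2: [0, 0, 300/59, -275/59, 1425/59]
The echelon form has 3 nonzero rows, and every pivot lies in the first 4 columns, so rank(A) = rank([A|b]) = 3.
The system is consistent.
rank = 3 < 4 unknowns, so there are infinitely many solutions.

infinite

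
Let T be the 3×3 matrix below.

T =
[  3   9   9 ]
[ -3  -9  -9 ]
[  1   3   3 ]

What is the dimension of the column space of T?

1

Row reduce to echelon form.
R2 ← R2 + R1: [0, 0, 0]
R3 ← R3 − (1/3)·R1: [0, 0, 0]
Echelon form has 1 nonzero row, so rank(T) = 1.
The column space has dimension equal to the rank: 1.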